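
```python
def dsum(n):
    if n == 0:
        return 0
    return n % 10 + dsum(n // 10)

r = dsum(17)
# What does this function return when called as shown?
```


dsum(17)
= 7 + dsum(1)
= 7 + 1 + dsum(0)
= 7 + 1 + 0
= 8


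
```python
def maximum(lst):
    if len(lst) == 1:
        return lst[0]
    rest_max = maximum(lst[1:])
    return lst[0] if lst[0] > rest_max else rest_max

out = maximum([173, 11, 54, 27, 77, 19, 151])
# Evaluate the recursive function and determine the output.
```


maximum([173, 11, 54, 27, 77, 19, 151])
= compare 173 with maximum([11, 54, 27, 77, 19, 151])
= compare 11 with maximum([54, 27, 77, 19, 151])
= compare 54 with maximum([27, 77, 19, 151])
= compare 27 with maximum([77, 19, 151])
= compare 77 with maximum([19, 151])
= compare 19 with maximum([151])
Base: maximum([151]) = 151
compare 19 with 151: max = 151
compare 77 with 151: max = 151
compare 27 with 151: max = 151
compare 54 with 151: max = 151
compare 11 with 151: max = 151
compare 173 with 151: max = 173
= 173


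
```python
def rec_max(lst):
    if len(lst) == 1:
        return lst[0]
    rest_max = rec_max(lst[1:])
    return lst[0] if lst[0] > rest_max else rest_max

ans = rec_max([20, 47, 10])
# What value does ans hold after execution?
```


rec_max([20, 47, 10])
= compare 20 with rec_max([47, 10])
= compare 47 with rec_max([10])
Base: rec_max([10]) = 10
compare 47 with 10: max = 47
compare 20 with 47: max = 47
= 47


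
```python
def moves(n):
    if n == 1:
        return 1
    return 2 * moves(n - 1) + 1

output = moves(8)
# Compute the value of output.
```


moves(8)
= 2 * moves(7) + 1
= 2 * (2 * moves(6) + 1) + 1
= 2 * (2 * (2 * moves(5) + 1) + 1) + 1
= 2 * (2 * (2 * (2 * moves(4) + 1) + 1) + 1) + 1
= 2 * (2 * (2 * (2 * (2 * moves(3) + 1) + 1) + 1) + 1) + 1
= 2 * (2 * (2 * (2 * (2 * (2 * moves(2) + 1) + 1) + 1) + 1) + 1) + 1
= 2 * (2 * (2 * (2 * (2 * (2 * (2 * moves(1) + 1) + 1) + 1) + 1) + 1) + 1) + 1
Now compute bottom-up:
moves(1) = 1
moves(2) = 2 * 1 + 1 = 3
moves(3) = 2 * 3 + 1 = 7
moves(4) = 2 * 7 + 1 = 15
moves(5) = 2 * 15 + 1 = 31
moves(6) = 2 * 31 + 1 = 63
moves(7) = 2 * 63 + 1 = 127
moves(8) = 2 * 127 + 1 = 255
= 255


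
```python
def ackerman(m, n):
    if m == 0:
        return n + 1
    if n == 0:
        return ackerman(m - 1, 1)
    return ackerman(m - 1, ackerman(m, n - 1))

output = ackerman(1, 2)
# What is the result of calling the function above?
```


ackerman(1, 2)
= ackerman(0, ackerman(1, 1))
First compute ackerman(1, 1) = 3
= ackerman(0, 3)
= 4


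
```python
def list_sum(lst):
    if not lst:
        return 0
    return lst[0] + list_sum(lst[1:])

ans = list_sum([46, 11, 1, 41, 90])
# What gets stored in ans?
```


list_sum([46, 11, 1, 41, 90])
= 46 + list_sum([11, 1, 41, 90])
= 46 + 11 + list_sum([1, 41, 90])
= 46 + 11 + 1 + list_sum([41, 90])
= 46 + 11 + 1 + 41 + list_sum([90])
= 46 + 11 + 1 + 41 + 90 + list_sum([])
= 46 + 11 + 1 + 41 + 90 + 0
= 189


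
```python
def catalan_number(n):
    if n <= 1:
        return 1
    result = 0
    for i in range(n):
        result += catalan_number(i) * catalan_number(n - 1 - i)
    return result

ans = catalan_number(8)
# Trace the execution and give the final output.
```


catalan_number(8)
= sum of catalan_number(i) * catalan_number(8-1-i) for i in 0..7
First compute sub-values bottom-up:
  catalan_number(0) = 1, catalan_number(1) = 1
  catalan_number(2) = 1*1 + 1*1 = 2
  catalan_number(3) = 1*2 + 1*1 + 2*1 = 5
  catalan_number(4) = 1*5 + 1*2 + 2*1 + 5*1 = 14
  catalan_number(5) = 1*14 + 1*5 + 2*2 + 5*1 + 14*1 = 42
  catalan_number(6) = 1*42 + 1*14 + 2*5 + 5*2 + 14*1 + 42*1 = 132
  catalan_number(7) = 1*132 + 1*42 + 2*14 + 5*5 + 14*2 + 42*1 + 132*1 = 429
Now catalan_number(8):
  catalan_number(0)*catalan_number(7) = 1*429 = 429
  catalan_number(1)*catalan_number(6) = 1*132 = 132
  catalan_number(2)*catalan_number(5) = 2*42 = 84
  catalan_number(3)*catalan_number(4) = 5*14 = 70
  catalan_number(4)*catalan_number(3) = 14*5 = 70
  catalan_number(5)*catalan_number(2) = 42*2 = 84
  catalan_number(6)*catalan_number(1) = 132*1 = 132
  catalan_number(7)*catalan_number(0) = 429*1 = 429
= 429 + 132 + 84 + 70 + 70 + 84 + 132 + 429
= 1430


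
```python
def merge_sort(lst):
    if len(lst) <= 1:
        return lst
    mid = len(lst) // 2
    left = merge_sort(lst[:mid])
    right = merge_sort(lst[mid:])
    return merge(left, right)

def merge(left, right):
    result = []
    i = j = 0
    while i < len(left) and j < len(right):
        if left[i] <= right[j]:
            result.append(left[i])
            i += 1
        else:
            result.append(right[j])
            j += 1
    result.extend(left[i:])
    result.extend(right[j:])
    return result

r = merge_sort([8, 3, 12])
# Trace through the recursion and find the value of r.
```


merge_sort([8, 3, 12])
Split into [8] and [3, 12]
Left sorted: [8]
Right sorted: [3, 12]
Merge [8] and [3, 12]
= [3, 8, 12]


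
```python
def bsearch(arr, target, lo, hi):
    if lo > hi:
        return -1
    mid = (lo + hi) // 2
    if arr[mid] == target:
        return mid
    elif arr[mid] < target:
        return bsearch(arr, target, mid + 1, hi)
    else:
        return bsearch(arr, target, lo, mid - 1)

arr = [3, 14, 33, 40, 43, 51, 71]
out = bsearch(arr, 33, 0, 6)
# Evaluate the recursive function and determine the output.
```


bsearch(arr, 33, 0, 6)
lo=0, hi=6, mid=3, arr[mid]=40
40 > 33, search left half
lo=0, hi=2, mid=1, arr[mid]=14
14 < 33, search right half
lo=2, hi=2, mid=2, arr[mid]=33
arr[2] == 33, found at index 2
= 2


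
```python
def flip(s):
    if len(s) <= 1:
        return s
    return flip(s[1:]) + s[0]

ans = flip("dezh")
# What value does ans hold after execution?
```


flip("dezh")
= flip("ezh") + "d"
= flip("zh") + "e" + "d"
= flip("h") + "z" + "e" + "d"
= "h" + "z" + "e" + "d"
= "hzed"


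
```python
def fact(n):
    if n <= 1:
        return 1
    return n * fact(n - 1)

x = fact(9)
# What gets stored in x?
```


fact(9)
= 9 * fact(8)
= 9 * 8 * fact(7)
= 9 * 8 * 7 * fact(6)
= 9 * 8 * 7 * 6 * fact(5)
= 9 * 8 * 7 * 6 * 5 * fact(4)
= 9 * 8 * 7 * 6 * 5 * 4 * fact(3)
= 9 * 8 * 7 * 6 * 5 * 4 * 3 * fact(2)
= 9 * 8 * 7 * 6 * 5 * 4 * 3 * 2 * fact(1)
= 9 * 8 * 7 * 6 * 5 * 4 * 3 * 2 * 1
= 362880


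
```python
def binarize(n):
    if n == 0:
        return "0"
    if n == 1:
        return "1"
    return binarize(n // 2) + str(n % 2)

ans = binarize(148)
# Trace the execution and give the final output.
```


binarize(148)
= binarize(74) + "0"
= binarize(37) + "0" + "0"
= binarize(18) + "1" + "0" + "0"
= binarize(9) + "0" + "1" + "0" + "0"
= binarize(4) + "1" + "0" + "1" + "0" + "0"
= binarize(2) + "0" + "1" + "0" + "1" + "0" + "0"
= binarize(1) + "0" + "0" + "1" + "0" + "1" + "0" + "0"
= "1" + "0" + "0" + "1" + "0" + "1" + "0" + "0"
= "10010100"


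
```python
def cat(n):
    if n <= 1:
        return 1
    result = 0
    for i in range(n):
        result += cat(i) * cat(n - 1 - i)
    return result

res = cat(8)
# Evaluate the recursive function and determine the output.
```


cat(8)
= sum of cat(i) * cat(8-1-i) for i in 0..7
First compute sub-values bottom-up:
  cat(0) = 1, cat(1) = 1
  cat(2) = 1*1 + 1*1 = 2
  cat(3) = 1*2 + 1*1 + 2*1 = 5
  cat(4) = 1*5 + 1*2 + 2*1 + 5*1 = 14
  cat(5) = 1*14 + 1*5 + 2*2 + 5*1 + 14*1 = 42
  cat(6) = 1*42 + 1*14 + 2*5 + 5*2 + 14*1 + 42*1 = 132
  cat(7) = 1*132 + 1*42 + 2*14 + 5*5 + 14*2 + 42*1 + 132*1 = 429
Now cat(8):
  cat(0)*cat(7) = 1*429 = 429
  cat(1)*cat(6) = 1*132 = 132
  cat(2)*cat(5) = 2*42 = 84
  cat(3)*cat(4) = 5*14 = 70
  cat(4)*cat(3) = 14*5 = 70
  cat(5)*cat(2) = 42*2 = 84
  cat(6)*cat(1) = 132*1 = 132
  cat(7)*cat(0) = 429*1 = 429
= 429 + 132 + 84 + 70 + 70 + 84 + 132 + 429
= 1430


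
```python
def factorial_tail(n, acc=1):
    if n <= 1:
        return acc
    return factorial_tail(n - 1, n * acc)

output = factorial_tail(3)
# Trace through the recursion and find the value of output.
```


factorial_tail(3, 1)
= factorial_tail(2, 3 * 1) = factorial_tail(2, 3)
= factorial_tail(1, 2 * 3) = factorial_tail(1, 6)
n <= 1, return acc = 6


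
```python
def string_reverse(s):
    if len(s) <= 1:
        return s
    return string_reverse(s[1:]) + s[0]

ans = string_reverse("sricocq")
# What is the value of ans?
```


string_reverse("sricocq")
= string_reverse("ricocq") + "s"
= string_reverse("icocq") + "r" + "s"
= string_reverse("cocq") + "i" + "r" + "s"
= string_reverse("ocq") + "c" + "i" + "r" + "s"
= string_reverse("cq") + "o" + "c" + "i" + "r" + "s"
= string_reverse("q") + "c" + "o" + "c" + "i" + "r" + "s"
= "q" + "c" + "o" + "c" + "i" + "r" + "s"
= "qcocirs"


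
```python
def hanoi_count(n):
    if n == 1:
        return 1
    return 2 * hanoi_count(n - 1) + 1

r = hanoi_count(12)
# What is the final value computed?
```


hanoi_count(12)
= 2 * hanoi_count(11) + 1
= 2 * (2 * hanoi_count(10) + 1) + 1
= 2 * (2 * (2 * hanoi_count(9) + 1) + 1) + 1
= 2 * (2 * (2 * (2 * hanoi_count(8) + 1) + 1) + 1) + 1
= 2 * (2 * (2 * (2 * (2 * hanoi_count(7) + 1) + 1) + 1) + 1) + 1
= 2 * (2 * (2 * (2 * (2 * (2 * hanoi_count(6) + 1) + 1) + 1) + 1) + 1) + 1
= 2 * (2 * (2 * (2 * (2 * (2 * (2 * hanoi_count(5) + 1) + 1) + 1) + 1) + 1) + 1) + 1
= 2 * (2 * (2 * (2 * (2 * (2 * (2 * (2 * hanoi_count(4) + 1) + 1) + 1) + 1) + 1) + 1) + 1) + 1
= 2 * (2 * (2 * (2 * (2 * (2 * (2 * (2 * (2 * hanoi_count(3) + 1) + 1) + 1) + 1) + 1) + 1) + 1) + 1) + 1
= 2 * (2 * (2 * (2 * (2 * (2 * (2 * (2 * (2 * (2 * hanoi_count(2) + 1) + 1) + 1) + 1) + 1) + 1) + 1) + 1) + 1) + 1
= 2 * (2 * (2 * (2 * (2 * (2 * (2 * (2 * (2 * (2 * (2 * hanoi_count(1) + 1) + 1) + 1) + 1) + 1) + 1) + 1) + 1) + 1) + 1) + 1
Now compute bottom-up:
hanoi_count(1) = 1
hanoi_count(2) = 2 * 1 + 1 = 3
hanoi_count(3) = 2 * 3 + 1 = 7
hanoi_count(4) = 2 * 7 + 1 = 15
hanoi_count(5) = 2 * 15 + 1 = 31
hanoi_count(6) = 2 * 31 + 1 = 63
hanoi_count(7) = 2 * 63 + 1 = 127
hanoi_count(8) = 2 * 127 + 1 = 255
hanoi_count(9) = 2 * 255 + 1 = 511
hanoi_count(10) = 2 * 511 + 1 = 1023
hanoi_count(11) = 2 * 1023 + 1 = 2047
hanoi_count(12) = 2 * 2047 + 1 = 4095
= 4095


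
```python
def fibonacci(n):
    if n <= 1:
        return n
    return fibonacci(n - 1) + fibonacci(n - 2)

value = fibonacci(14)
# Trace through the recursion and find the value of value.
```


fibonacci(14)
= fibonacci(13) + fibonacci(12)
= (fibonacci(12) + fibonacci(11)) + fibonacci(12)
Computing bottom-up: fibonacci(0)=0, fibonacci(1)=1, fibonacci(2)=1, fibonacci(3)=2, fibonacci(4)=3, fibonacci(5)=5, fibonacci(6)=8, fibonacci(7)=13, fibonacci(8)=21, fibonacci(9)=34, fibonacci(10)=55, fibonacci(11)=89, fibonacci(12)=144, fibonacci(13)=233, fibonacci(14)=377
= 377


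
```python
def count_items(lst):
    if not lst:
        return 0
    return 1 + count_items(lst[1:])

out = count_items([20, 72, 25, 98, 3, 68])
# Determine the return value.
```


count_items([20, 72, 25, 98, 3, 68])
= 1 + count_items([72, 25, 98, 3, 68])
= 1 + 1 + count_items([25, 98, 3, 68])
= 1 + 1 + 1 + count_items([98, 3, 68])
= 1 + 1 + 1 + 1 + count_items([3, 68])
= 1 + 1 + 1 + 1 + 1 + count_items([68])
= 1 + 1 + 1 + 1 + 1 + 1 + count_items([])
= 1 + 1 + 1 + 1 + 1 + 1 + 0
= 6


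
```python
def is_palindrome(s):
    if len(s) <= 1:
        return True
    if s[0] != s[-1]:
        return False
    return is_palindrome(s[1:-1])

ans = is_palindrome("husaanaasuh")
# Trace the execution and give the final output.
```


is_palindrome("husaanaasuh")
"husaanaasuh": s[0]='h' == s[-1]='h' -> is_palindrome("usaanaasu")
"usaanaasu": s[0]='u' == s[-1]='u' -> is_palindrome("saanaas")
"saanaas": s[0]='s' == s[-1]='s' -> is_palindrome("aanaa")
"aanaa": s[0]='a' == s[-1]='a' -> is_palindrome("ana")
"ana": s[0]='a' == s[-1]='a' -> is_palindrome("n")
"n": len <= 1 -> True
= True


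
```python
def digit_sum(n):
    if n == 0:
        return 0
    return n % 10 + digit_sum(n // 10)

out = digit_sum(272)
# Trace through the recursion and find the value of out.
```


digit_sum(272)
= 2 + digit_sum(27)
= 2 + 7 + digit_sum(2)
= 2 + 7 + 2 + digit_sum(0)
= 2 + 7 + 2 + 0
= 11


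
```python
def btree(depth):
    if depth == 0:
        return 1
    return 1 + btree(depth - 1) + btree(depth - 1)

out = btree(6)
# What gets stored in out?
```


btree(6)
= 1 + btree(5) + btree(5)
= 1 + 2 * btree(5)
btree(k) = 2^(k+1) - 1
btree(0) = 1
btree(1) = 3
btree(2) = 7
btree(3) = 15
btree(4) = 31
btree(6) = 2^7 - 1 = 127


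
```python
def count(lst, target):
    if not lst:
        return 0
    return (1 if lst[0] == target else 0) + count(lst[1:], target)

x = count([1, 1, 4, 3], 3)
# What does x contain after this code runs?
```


count([1, 1, 4, 3], 3)
lst[0]=1 != 3: 0 + count([1, 4, 3], 3)
lst[0]=1 != 3: 0 + count([4, 3], 3)
lst[0]=4 != 3: 0 + count([3], 3)
lst[0]=3 == 3: 1 + count([], 3)
= 1


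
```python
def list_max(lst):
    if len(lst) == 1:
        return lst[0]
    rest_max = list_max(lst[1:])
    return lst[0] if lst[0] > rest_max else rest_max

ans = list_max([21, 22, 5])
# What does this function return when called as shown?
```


list_max([21, 22, 5])
= compare 21 with list_max([22, 5])
= compare 22 with list_max([5])
Base: list_max([5]) = 5
compare 22 with 5: max = 22
compare 21 with 22: max = 22
= 22


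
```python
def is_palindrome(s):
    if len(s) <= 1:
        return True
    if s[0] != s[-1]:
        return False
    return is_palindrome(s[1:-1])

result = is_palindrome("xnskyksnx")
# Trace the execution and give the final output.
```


is_palindrome("xnskyksnx")
"xnskyksnx": s[0]='x' == s[-1]='x' -> is_palindrome("nskyksn")
"nskyksn": s[0]='n' == s[-1]='n' -> is_palindrome("skyks")
"skyks": s[0]='s' == s[-1]='s' -> is_palindrome("kyk")
"kyk": s[0]='k' == s[-1]='k' -> is_palindrome("y")
"y": len <= 1 -> True
= True


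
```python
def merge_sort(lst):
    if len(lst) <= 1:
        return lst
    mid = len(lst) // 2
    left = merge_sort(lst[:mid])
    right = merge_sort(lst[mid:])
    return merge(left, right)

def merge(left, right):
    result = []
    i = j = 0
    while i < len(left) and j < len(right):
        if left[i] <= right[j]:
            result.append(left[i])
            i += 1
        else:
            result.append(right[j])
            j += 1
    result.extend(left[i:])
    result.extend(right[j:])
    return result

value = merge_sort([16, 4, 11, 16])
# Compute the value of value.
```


merge_sort([16, 4, 11, 16])
Split into [16, 4] and [11, 16]
Left sorted: [4, 16]
Right sorted: [11, 16]
Merge [4, 16] and [11, 16]
= [4, 11, 16, 16]


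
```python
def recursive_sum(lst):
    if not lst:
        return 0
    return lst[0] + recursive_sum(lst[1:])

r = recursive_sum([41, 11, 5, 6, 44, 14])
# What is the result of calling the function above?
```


recursive_sum([41, 11, 5, 6, 44, 14])
= 41 + recursive_sum([11, 5, 6, 44, 14])
= 41 + 11 + recursive_sum([5, 6, 44, 14])
= 41 + 11 + 5 + recursive_sum([6, 44, 14])
= 41 + 11 + 5 + 6 + recursive_sum([44, 14])
= 41 + 11 + 5 + 6 + 44 + recursive_sum([14])
= 41 + 11 + 5 + 6 + 44 + 14 + recursive_sum([])
= 41 + 11 + 5 + 6 + 44 + 14 + 0
= 121


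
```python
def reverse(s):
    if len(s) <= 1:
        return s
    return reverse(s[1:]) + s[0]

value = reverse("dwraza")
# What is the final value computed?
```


reverse("dwraza")
= reverse("wraza") + "d"
= reverse("raza") + "w" + "d"
= reverse("aza") + "r" + "w" + "d"
= reverse("za") + "a" + "r" + "w" + "d"
= reverse("a") + "z" + "a" + "r" + "w" + "d"
= "a" + "z" + "a" + "r" + "w" + "d"
= "azarwd"


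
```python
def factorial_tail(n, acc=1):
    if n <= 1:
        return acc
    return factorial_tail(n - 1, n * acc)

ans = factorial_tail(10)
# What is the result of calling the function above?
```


factorial_tail(10, 1)
= factorial_tail(9, 10 * 1) = factorial_tail(9, 10)
= factorial_tail(8, 9 * 10) = factorial_tail(8, 90)
= factorial_tail(7, 8 * 90) = factorial_tail(7, 720)
= factorial_tail(6, 7 * 720) = factorial_tail(6, 5040)
= factorial_tail(5, 6 * 5040) = factorial_tail(5, 30240)
= factorial_tail(4, 5 * 30240) = factorial_tail(4, 151200)
= factorial_tail(3, 4 * 151200) = factorial_tail(3, 604800)
= factorial_tail(2, 3 * 604800) = factorial_tail(2, 1814400)
= factorial_tail(1, 2 * 1814400) = factorial_tail(1, 3628800)
n <= 1, return acc = 3628800


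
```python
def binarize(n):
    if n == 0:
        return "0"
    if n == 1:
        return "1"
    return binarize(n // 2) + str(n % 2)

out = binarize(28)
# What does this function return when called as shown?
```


binarize(28)
= binarize(14) + "0"
= binarize(7) + "0" + "0"
= binarize(3) + "1" + "0" + "0"
= binarize(1) + "1" + "1" + "0" + "0"
= "1" + "1" + "1" + "0" + "0"
= "11100"


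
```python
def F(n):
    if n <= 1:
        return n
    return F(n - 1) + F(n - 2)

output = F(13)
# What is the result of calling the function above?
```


F(13)
= F(12) + F(11)
= (F(11) + F(10)) + F(11)
Computing bottom-up: F(0)=0, F(1)=1, F(2)=1, F(3)=2, F(4)=3, F(5)=5, F(6)=8, F(7)=13, F(8)=21, F(9)=34, F(10)=55, F(11)=89, F(12)=144, F(13)=233
= 233


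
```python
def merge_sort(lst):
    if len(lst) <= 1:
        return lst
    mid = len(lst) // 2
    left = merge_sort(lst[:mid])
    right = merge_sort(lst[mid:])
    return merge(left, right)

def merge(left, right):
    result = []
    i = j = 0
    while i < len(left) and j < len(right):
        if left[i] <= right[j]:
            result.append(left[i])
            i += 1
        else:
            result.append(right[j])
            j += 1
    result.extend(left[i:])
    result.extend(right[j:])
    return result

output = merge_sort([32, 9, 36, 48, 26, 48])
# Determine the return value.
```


merge_sort([32, 9, 36, 48, 26, 48])
Split into [32, 9, 36] and [48, 26, 48]
Left sorted: [9, 32, 36]
Right sorted: [26, 48, 48]
Merge [9, 32, 36] and [26, 48, 48]
= [9, 26, 32, 36, 48, 48]


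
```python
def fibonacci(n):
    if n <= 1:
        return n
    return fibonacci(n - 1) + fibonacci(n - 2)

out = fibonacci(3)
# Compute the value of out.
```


fibonacci(3)
= fibonacci(2) + fibonacci(1)
Computing bottom-up: fibonacci(0)=0, fibonacci(1)=1, fibonacci(2)=1, fibonacci(3)=2
= 2


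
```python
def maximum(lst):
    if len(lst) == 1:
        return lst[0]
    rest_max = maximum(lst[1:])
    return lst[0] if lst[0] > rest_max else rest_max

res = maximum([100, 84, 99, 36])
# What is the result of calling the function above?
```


maximum([100, 84, 99, 36])
= compare 100 with maximum([84, 99, 36])
= compare 84 with maximum([99, 36])
= compare 99 with maximum([36])
Base: maximum([36]) = 36
compare 99 with 36: max = 99
compare 84 with 99: max = 99
compare 100 with 99: max = 100
= 100


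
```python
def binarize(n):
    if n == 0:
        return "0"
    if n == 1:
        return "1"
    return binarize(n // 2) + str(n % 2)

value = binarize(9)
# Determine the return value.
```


binarize(9)
= binarize(4) + "1"
= binarize(2) + "0" + "1"
= binarize(1) + "0" + "0" + "1"
= "1" + "0" + "0" + "1"
= "1001"


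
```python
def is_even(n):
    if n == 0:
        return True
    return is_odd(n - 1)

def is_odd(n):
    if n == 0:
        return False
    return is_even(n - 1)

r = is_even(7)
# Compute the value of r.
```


is_even(7)
= is_odd(6)
= is_even(5)
= is_odd(4)
= is_even(3)
= is_odd(2)
= is_even(1)
= is_odd(0)
n == 0: return False
= False


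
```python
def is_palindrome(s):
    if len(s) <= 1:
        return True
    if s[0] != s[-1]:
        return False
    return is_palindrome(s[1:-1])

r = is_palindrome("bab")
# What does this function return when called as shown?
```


is_palindrome("bab")
"bab": s[0]='b' == s[-1]='b' -> is_palindrome("a")
"a": len <= 1 -> True
= True


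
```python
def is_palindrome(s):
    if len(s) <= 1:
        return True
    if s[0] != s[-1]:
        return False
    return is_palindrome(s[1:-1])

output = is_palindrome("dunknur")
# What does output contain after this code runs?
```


is_palindrome("dunknur")
"dunknur": s[0]='d' != s[-1]='r' -> False
= False


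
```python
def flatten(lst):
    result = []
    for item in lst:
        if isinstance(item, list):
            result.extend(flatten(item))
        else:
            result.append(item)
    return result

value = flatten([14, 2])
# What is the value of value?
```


flatten([14, 2])
Processing each element:
  14 is not a list -> append 14
  2 is not a list -> append 2
= [14, 2]


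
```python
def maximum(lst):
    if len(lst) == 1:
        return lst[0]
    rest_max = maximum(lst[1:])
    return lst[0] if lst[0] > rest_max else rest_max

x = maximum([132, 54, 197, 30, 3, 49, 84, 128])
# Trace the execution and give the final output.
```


maximum([132, 54, 197, 30, 3, 49, 84, 128])
= compare 132 with maximum([54, 197, 30, 3, 49, 84, 128])
= compare 54 with maximum([197, 30, 3, 49, 84, 128])
= compare 197 with maximum([30, 3, 49, 84, 128])
= compare 30 with maximum([3, 49, 84, 128])
= compare 3 with maximum([49, 84, 128])
= compare 49 with maximum([84, 128])
= compare 84 with maximum([128])
Base: maximum([128]) = 128
compare 84 with 128: max = 128
compare 49 with 128: max = 128
compare 3 with 128: max = 128
compare 30 with 128: max = 128
compare 197 with 128: max = 197
compare 54 with 197: max = 197
compare 132 with 197: max = 197
= 197


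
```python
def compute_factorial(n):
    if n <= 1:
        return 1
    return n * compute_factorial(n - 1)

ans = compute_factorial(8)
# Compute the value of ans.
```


compute_factorial(8)
= 8 * compute_factorial(7)
= 8 * 7 * compute_factorial(6)
= 8 * 7 * 6 * compute_factorial(5)
= 8 * 7 * 6 * 5 * compute_factorial(4)
= 8 * 7 * 6 * 5 * 4 * compute_factorial(3)
= 8 * 7 * 6 * 5 * 4 * 3 * compute_factorial(2)
= 8 * 7 * 6 * 5 * 4 * 3 * 2 * compute_factorial(1)
= 8 * 7 * 6 * 5 * 4 * 3 * 2 * 1
= 40320


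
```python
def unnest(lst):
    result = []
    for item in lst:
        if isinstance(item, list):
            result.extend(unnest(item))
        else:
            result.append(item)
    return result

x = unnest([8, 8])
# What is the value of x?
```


unnest([8, 8])
Processing each element:
  8 is not a list -> append 8
  8 is not a list -> append 8
= [8, 8]


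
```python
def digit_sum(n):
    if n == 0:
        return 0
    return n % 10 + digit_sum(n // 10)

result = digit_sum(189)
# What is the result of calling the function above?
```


digit_sum(189)
= 9 + digit_sum(18)
= 9 + 8 + digit_sum(1)
= 9 + 8 + 1 + digit_sum(0)
= 9 + 8 + 1 + 0
= 18


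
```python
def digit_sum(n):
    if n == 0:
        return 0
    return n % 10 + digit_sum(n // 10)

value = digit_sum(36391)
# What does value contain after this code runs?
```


digit_sum(36391)
= 1 + digit_sum(3639)
= 1 + 9 + digit_sum(363)
= 1 + 9 + 3 + digit_sum(36)
= 1 + 9 + 3 + 6 + digit_sum(3)
= 1 + 9 + 3 + 6 + 3 + digit_sum(0)
= 1 + 9 + 3 + 6 + 3 + 0
= 22


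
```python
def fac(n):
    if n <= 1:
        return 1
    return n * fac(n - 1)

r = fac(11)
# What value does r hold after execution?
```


fac(11)
= 11 * fac(10)
= 11 * 10 * fac(9)
= 11 * 10 * 9 * fac(8)
= 11 * 10 * 9 * 8 * fac(7)
= 11 * 10 * 9 * 8 * 7 * fac(6)
= 11 * 10 * 9 * 8 * 7 * 6 * fac(5)
= 11 * 10 * 9 * 8 * 7 * 6 * 5 * fac(4)
= 11 * 10 * 9 * 8 * 7 * 6 * 5 * 4 * fac(3)
= 11 * 10 * 9 * 8 * 7 * 6 * 5 * 4 * 3 * fac(2)
= 11 * 10 * 9 * 8 * 7 * 6 * 5 * 4 * 3 * 2 * fac(1)
= 11 * 10 * 9 * 8 * 7 * 6 * 5 * 4 * 3 * 2 * 1
= 39916800


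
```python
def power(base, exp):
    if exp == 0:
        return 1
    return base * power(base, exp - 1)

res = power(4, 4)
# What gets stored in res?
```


power(4, 4)
= 4 * power(4, 3)
= 4 * 4 * power(4, 2)
= 4 * 4 * 4 * power(4, 1)
= 4 * 4 * 4 * 4 * power(4, 0)
= 4 * 4 * 4 * 4 * 1
= 256


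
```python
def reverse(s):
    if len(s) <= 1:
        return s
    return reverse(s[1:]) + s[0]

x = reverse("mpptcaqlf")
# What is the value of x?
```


reverse("mpptcaqlf")
= reverse("pptcaqlf") + "m"
= reverse("ptcaqlf") + "p" + "m"
= reverse("tcaqlf") + "p" + "p" + "m"
= reverse("caqlf") + "t" + "p" + "p" + "m"
= reverse("aqlf") + "c" + "t" + "p" + "p" + "m"
= reverse("qlf") + "a" + "c" + "t" + "p" + "p" + "m"
= reverse("lf") + "q" + "a" + "c" + "t" + "p" + "p" + "m"
= reverse("f") + "l" + "q" + "a" + "c" + "t" + "p" + "p" + "m"
= "f" + "l" + "q" + "a" + "c" + "t" + "p" + "p" + "m"
= "flqactppm"


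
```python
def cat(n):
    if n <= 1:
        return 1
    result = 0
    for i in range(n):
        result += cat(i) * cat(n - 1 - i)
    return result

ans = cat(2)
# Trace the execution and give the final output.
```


cat(2)
= sum of cat(i) * cat(2-1-i) for i in 0..1
  cat(0)*cat(1) = 1*1 = 1
  cat(1)*cat(0) = 1*1 = 1
= 1 + 1
= 2


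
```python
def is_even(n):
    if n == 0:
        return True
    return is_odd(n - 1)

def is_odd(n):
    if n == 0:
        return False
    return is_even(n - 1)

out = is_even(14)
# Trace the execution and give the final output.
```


is_even(14)
= is_odd(13)
= is_even(12)
= is_odd(11)
= is_even(10)
= is_odd(9)
= is_even(8)
= is_odd(7)
= is_even(6)
= is_odd(5)
= is_even(4)
= is_odd(3)
= is_even(2)
= is_odd(1)
= is_even(0)
n == 0: return True
= True


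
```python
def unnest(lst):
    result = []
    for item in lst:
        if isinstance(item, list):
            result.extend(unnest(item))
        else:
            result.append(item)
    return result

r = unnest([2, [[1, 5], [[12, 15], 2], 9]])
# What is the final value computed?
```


unnest([2, [[1, 5], [[12, 15], 2], 9]])
Processing each element:
  2 is not a list -> append 2
  [[1, 5], [[12, 15], 2], 9] is a list -> unnest recursively -> [1, 5, 12, 15, 2, 9]
= [2, 1, 5, 12, 15, 2, 9]


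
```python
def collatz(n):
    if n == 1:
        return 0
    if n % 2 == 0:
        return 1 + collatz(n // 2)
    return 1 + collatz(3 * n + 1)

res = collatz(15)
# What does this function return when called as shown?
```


collatz(15)
15 is odd -> 3*15+1 = 46 -> collatz(46)
46 is even -> collatz(23)
23 is odd -> 3*23+1 = 70 -> collatz(70)
70 is even -> collatz(35)
35 is odd -> 3*35+1 = 106 -> collatz(106)
106 is even -> collatz(53)
53 is odd -> 3*53+1 = 160 -> collatz(160)
160 is even -> collatz(80)
80 is even -> collatz(40)
40 is even -> collatz(20)
20 is even -> collatz(10)
10 is even -> collatz(5)
5 is odd -> 3*5+1 = 16 -> collatz(16)
16 is even -> collatz(8)
8 is even -> collatz(4)
4 is even -> collatz(2)
2 is even -> collatz(1)
Reached 1 after 17 steps
= 17


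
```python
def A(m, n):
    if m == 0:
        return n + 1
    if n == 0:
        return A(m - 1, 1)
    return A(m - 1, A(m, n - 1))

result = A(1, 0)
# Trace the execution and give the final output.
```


A(1, 0)
n == 0: return A(0, 1)
= A(0, 1) = 2
= 2


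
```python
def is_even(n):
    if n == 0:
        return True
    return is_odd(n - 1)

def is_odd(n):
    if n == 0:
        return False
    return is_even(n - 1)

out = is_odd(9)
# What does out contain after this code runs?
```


is_odd(9)
= is_even(8)
= is_odd(7)
= is_even(6)
= is_odd(5)
= is_even(4)
= is_odd(3)
= is_even(2)
= is_odd(1)
= is_even(0)
n == 0: return True
= True


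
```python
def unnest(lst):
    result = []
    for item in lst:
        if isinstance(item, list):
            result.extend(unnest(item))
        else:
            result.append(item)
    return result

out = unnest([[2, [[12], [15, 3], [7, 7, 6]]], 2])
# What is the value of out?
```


unnest([[2, [[12], [15, 3], [7, 7, 6]]], 2])
Processing each element:
  [2, [[12], [15, 3], [7, 7, 6]]] is a list -> unnest recursively -> [2, 12, 15, 3, 7, 7, 6]
  2 is not a list -> append 2
= [2, 12, 15, 3, 7, 7, 6, 2]


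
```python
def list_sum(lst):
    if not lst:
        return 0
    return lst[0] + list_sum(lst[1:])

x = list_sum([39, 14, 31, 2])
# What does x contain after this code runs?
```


list_sum([39, 14, 31, 2])
= 39 + list_sum([14, 31, 2])
= 39 + 14 + list_sum([31, 2])
= 39 + 14 + 31 + list_sum([2])
= 39 + 14 + 31 + 2 + list_sum([])
= 39 + 14 + 31 + 2 + 0
= 86


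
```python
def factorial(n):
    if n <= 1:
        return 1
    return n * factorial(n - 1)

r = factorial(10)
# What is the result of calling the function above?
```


factorial(10)
= 10 * factorial(9)
= 10 * 9 * factorial(8)
= 10 * 9 * 8 * factorial(7)
= 10 * 9 * 8 * 7 * factorial(6)
= 10 * 9 * 8 * 7 * 6 * factorial(5)
= 10 * 9 * 8 * 7 * 6 * 5 * factorial(4)
= 10 * 9 * 8 * 7 * 6 * 5 * 4 * factorial(3)
= 10 * 9 * 8 * 7 * 6 * 5 * 4 * 3 * factorial(2)
= 10 * 9 * 8 * 7 * 6 * 5 * 4 * 3 * 2 * factorial(1)
= 10 * 9 * 8 * 7 * 6 * 5 * 4 * 3 * 2 * 1
= 3628800


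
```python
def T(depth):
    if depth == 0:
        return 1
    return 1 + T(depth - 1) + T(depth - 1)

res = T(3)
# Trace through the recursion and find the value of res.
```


T(3)
= 1 + T(2) + T(2)
= 1 + 2 * T(2)
T(k) = 2^(k+1) - 1
T(0) = 1
T(1) = 3
T(2) = 7
T(3) = 15
T(3) = 2^4 - 1 = 15


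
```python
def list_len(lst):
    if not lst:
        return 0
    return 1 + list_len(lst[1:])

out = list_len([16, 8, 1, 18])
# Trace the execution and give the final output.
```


list_len([16, 8, 1, 18])
= 1 + list_len([8, 1, 18])
= 1 + 1 + list_len([1, 18])
= 1 + 1 + 1 + list_len([18])
= 1 + 1 + 1 + 1 + list_len([])
= 1 + 1 + 1 + 1 + 0
= 4


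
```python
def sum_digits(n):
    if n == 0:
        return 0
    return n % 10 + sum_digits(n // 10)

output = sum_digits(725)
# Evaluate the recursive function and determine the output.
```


sum_digits(725)
= 5 + sum_digits(72)
= 5 + 2 + sum_digits(7)
= 5 + 2 + 7 + sum_digits(0)
= 5 + 2 + 7 + 0
= 14


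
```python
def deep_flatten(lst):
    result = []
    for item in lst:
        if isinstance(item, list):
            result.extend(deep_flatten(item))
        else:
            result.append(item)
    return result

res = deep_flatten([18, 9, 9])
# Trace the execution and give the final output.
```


deep_flatten([18, 9, 9])
Processing each element:
  18 is not a list -> append 18
  9 is not a list -> append 9
  9 is not a list -> append 9
= [18, 9, 9]


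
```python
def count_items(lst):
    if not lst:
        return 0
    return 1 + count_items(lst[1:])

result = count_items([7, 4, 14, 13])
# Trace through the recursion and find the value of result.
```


count_items([7, 4, 14, 13])
= 1 + count_items([4, 14, 13])
= 1 + 1 + count_items([14, 13])
= 1 + 1 + 1 + count_items([13])
= 1 + 1 + 1 + 1 + count_items([])
= 1 + 1 + 1 + 1 + 0
= 4


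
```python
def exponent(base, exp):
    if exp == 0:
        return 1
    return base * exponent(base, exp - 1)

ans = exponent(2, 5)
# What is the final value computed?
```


exponent(2, 5)
= 2 * exponent(2, 4)
= 2 * 2 * exponent(2, 3)
= 2 * 2 * 2 * exponent(2, 2)
= 2 * 2 * 2 * 2 * exponent(2, 1)
= 2 * 2 * 2 * 2 * 2 * exponent(2, 0)
= 2 * 2 * 2 * 2 * 2 * 1
= 32


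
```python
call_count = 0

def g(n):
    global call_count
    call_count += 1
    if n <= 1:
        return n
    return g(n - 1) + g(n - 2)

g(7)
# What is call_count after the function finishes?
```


g(7) calls g(6) and g(5); each non-base call branches into two more.
Let C(k) = total number of calls made by g(k), including the call to g(k) itself.
Base cases: C(0) = 1, C(1) = 1
Recurrence: C(k) = 1 + C(k-1) + C(k-2)
  C(2) = 1 + C(1) + C(0) = 1 + 1 + 1 = 3
  C(3) = 1 + C(2) + C(1) = 1 + 3 + 1 = 5
  C(4) = 1 + C(3) + C(2) = 1 + 5 + 3 = 9
  C(5) = 1 + C(4) + C(3) = 1 + 9 + 5 = 15
  C(6) = 1 + C(5) + C(4) = 1 + 15 + 9 = 25
  C(7) = 1 + C(6) + C(5) = 1 + 25 + 15 = 41
Total calls = C(7) = 41


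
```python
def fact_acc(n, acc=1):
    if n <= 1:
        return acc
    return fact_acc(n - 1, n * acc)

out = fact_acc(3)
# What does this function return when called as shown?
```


fact_acc(3, 1)
= fact_acc(2, 3 * 1) = fact_acc(2, 3)
= fact_acc(1, 2 * 3) = fact_acc(1, 6)
n <= 1, return acc = 6


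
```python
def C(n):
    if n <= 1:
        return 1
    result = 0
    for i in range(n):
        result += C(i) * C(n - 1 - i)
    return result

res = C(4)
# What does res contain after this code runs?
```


C(4)
= sum of C(i) * C(4-1-i) for i in 0..3
First compute sub-values bottom-up:
  C(0) = 1, C(1) = 1
  C(2) = 1*1 + 1*1 = 2
  C(3) = 1*2 + 1*1 + 2*1 = 5
Now C(4):
  C(0)*C(3) = 1*5 = 5
  C(1)*C(2) = 1*2 = 2
  C(2)*C(1) = 2*1 = 2
  C(3)*C(0) = 5*1 = 5
= 5 + 2 + 2 + 5
= 14


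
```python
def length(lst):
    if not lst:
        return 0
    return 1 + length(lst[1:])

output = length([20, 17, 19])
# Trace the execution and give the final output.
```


length([20, 17, 19])
= 1 + length([17, 19])
= 1 + 1 + length([19])
= 1 + 1 + 1 + length([])
= 1 + 1 + 1 + 0
= 3


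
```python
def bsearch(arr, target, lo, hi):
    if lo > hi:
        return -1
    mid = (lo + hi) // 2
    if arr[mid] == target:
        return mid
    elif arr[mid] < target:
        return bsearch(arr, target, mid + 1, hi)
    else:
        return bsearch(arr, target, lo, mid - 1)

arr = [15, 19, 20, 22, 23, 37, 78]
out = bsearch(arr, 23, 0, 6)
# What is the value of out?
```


bsearch(arr, 23, 0, 6)
lo=0, hi=6, mid=3, arr[mid]=22
22 < 23, search right half
lo=4, hi=6, mid=5, arr[mid]=37
37 > 23, search left half
lo=4, hi=4, mid=4, arr[mid]=23
arr[4] == 23, found at index 4
= 4


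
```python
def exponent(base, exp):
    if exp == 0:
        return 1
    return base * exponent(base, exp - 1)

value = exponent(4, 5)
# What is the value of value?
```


exponent(4, 5)
= 4 * exponent(4, 4)
= 4 * 4 * exponent(4, 3)
= 4 * 4 * 4 * exponent(4, 2)
= 4 * 4 * 4 * 4 * exponent(4, 1)
= 4 * 4 * 4 * 4 * 4 * exponent(4, 0)
= 4 * 4 * 4 * 4 * 4 * 1
= 1024


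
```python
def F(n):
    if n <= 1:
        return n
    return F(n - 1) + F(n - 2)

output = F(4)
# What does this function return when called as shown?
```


F(4)
= F(3) + F(2)
= (F(2) + F(1)) + F(2)
Computing bottom-up: F(0)=0, F(1)=1, F(2)=1, F(3)=2, F(4)=3
= 3


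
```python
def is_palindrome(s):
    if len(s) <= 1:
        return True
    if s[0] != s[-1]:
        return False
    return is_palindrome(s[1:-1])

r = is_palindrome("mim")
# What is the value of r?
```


is_palindrome("mim")
"mim": s[0]='m' == s[-1]='m' -> is_palindrome("i")
"i": len <= 1 -> True
= True


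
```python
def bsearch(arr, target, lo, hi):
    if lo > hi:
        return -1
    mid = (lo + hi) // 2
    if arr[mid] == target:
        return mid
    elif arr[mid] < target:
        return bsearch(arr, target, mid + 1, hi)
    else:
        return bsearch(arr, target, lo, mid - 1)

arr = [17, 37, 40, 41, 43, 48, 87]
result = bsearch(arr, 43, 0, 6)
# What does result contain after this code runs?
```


bsearch(arr, 43, 0, 6)
lo=0, hi=6, mid=3, arr[mid]=41
41 < 43, search right half
lo=4, hi=6, mid=5, arr[mid]=48
48 > 43, search left half
lo=4, hi=4, mid=4, arr[mid]=43
arr[4] == 43, found at index 4
= 4


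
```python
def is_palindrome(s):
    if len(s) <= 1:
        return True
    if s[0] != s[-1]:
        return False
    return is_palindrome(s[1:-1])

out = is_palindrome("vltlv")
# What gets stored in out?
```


is_palindrome("vltlv")
"vltlv": s[0]='v' == s[-1]='v' -> is_palindrome("ltl")
"ltl": s[0]='l' == s[-1]='l' -> is_palindrome("t")
"t": len <= 1 -> True
= True


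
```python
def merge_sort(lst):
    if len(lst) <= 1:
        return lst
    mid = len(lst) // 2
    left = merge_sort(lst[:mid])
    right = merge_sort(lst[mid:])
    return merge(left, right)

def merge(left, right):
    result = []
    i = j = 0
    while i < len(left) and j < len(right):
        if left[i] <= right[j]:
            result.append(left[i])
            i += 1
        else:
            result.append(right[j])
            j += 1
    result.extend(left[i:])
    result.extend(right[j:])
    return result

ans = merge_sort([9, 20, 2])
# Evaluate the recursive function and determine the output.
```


merge_sort([9, 20, 2])
Split into [9] and [20, 2]
Left sorted: [9]
Right sorted: [2, 20]
Merge [9] and [2, 20]
= [2, 9, 20]


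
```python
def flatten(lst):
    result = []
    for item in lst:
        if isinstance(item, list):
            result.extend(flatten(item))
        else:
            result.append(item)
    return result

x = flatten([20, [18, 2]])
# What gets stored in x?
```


flatten([20, [18, 2]])
Processing each element:
  20 is not a list -> append 20
  [18, 2] is a list -> flatten recursively -> [18, 2]
= [20, 18, 2]


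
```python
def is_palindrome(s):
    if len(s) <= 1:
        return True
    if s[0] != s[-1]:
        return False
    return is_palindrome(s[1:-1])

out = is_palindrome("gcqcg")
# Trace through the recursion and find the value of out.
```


is_palindrome("gcqcg")
"gcqcg": s[0]='g' == s[-1]='g' -> is_palindrome("cqc")
"cqc": s[0]='c' == s[-1]='c' -> is_palindrome("q")
"q": len <= 1 -> True
= True


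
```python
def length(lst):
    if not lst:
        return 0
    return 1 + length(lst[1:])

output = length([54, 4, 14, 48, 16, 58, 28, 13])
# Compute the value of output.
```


length([54, 4, 14, 48, 16, 58, 28, 13])
= 1 + length([4, 14, 48, 16, 58, 28, 13])
= 1 + 1 + length([14, 48, 16, 58, 28, 13])
= 1 + 1 + 1 + length([48, 16, 58, 28, 13])
= 1 + 1 + 1 + 1 + length([16, 58, 28, 13])
= 1 + 1 + 1 + 1 + 1 + length([58, 28, 13])
= 1 + 1 + 1 + 1 + 1 + 1 + length([28, 13])
= 1 + 1 + 1 + 1 + 1 + 1 + 1 + length([13])
= 1 + 1 + 1 + 1 + 1 + 1 + 1 + 1 + length([])
= 1 + 1 + 1 + 1 + 1 + 1 + 1 + 1 + 0
= 8


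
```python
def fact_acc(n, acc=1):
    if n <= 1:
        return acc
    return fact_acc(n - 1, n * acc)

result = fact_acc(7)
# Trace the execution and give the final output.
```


fact_acc(7, 1)
= fact_acc(6, 7 * 1) = fact_acc(6, 7)
= fact_acc(5, 6 * 7) = fact_acc(5, 42)
= fact_acc(4, 5 * 42) = fact_acc(4, 210)
= fact_acc(3, 4 * 210) = fact_acc(3, 840)
= fact_acc(2, 3 * 840) = fact_acc(2, 2520)
= fact_acc(1, 2 * 2520) = fact_acc(1, 5040)
n <= 1, return acc = 5040


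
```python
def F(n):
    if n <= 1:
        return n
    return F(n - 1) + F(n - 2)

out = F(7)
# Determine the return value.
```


F(7)
= F(6) + F(5)
= (F(5) + F(4)) + F(5)
Computing bottom-up: F(0)=0, F(1)=1, F(2)=1, F(3)=2, F(4)=3, F(5)=5, F(6)=8, F(7)=13
= 13


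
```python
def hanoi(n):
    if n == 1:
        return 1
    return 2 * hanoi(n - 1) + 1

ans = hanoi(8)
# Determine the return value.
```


hanoi(8)
= 2 * hanoi(7) + 1
= 2 * (2 * hanoi(6) + 1) + 1
= 2 * (2 * (2 * hanoi(5) + 1) + 1) + 1
= 2 * (2 * (2 * (2 * hanoi(4) + 1) + 1) + 1) + 1
= 2 * (2 * (2 * (2 * (2 * hanoi(3) + 1) + 1) + 1) + 1) + 1
= 2 * (2 * (2 * (2 * (2 * (2 * hanoi(2) + 1) + 1) + 1) + 1) + 1) + 1
= 2 * (2 * (2 * (2 * (2 * (2 * (2 * hanoi(1) + 1) + 1) + 1) + 1) + 1) + 1) + 1
Now compute bottom-up:
hanoi(1) = 1
hanoi(2) = 2 * 1 + 1 = 3
hanoi(3) = 2 * 3 + 1 = 7
hanoi(4) = 2 * 7 + 1 = 15
hanoi(5) = 2 * 15 + 1 = 31
hanoi(6) = 2 * 31 + 1 = 63
hanoi(7) = 2 * 63 + 1 = 127
hanoi(8) = 2 * 127 + 1 = 255
= 255


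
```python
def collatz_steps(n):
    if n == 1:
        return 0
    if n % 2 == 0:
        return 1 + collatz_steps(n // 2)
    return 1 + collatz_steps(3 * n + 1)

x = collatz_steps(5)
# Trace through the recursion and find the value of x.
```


collatz_steps(5)
5 is odd -> 3*5+1 = 16 -> collatz_steps(16)
16 is even -> collatz_steps(8)
8 is even -> collatz_steps(4)
4 is even -> collatz_steps(2)
2 is even -> collatz_steps(1)
Reached 1 after 5 steps
= 5


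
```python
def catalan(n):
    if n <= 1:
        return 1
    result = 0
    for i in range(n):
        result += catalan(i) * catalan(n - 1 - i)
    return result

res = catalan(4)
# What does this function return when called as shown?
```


catalan(4)
= sum of catalan(i) * catalan(4-1-i) for i in 0..3
First compute sub-values bottom-up:
  catalan(0) = 1, catalan(1) = 1
  catalan(2) = 1*1 + 1*1 = 2
  catalan(3) = 1*2 + 1*1 + 2*1 = 5
Now catalan(4):
  catalan(0)*catalan(3) = 1*5 = 5
  catalan(1)*catalan(2) = 1*2 = 2
  catalan(2)*catalan(1) = 2*1 = 2
  catalan(3)*catalan(0) = 5*1 = 5
= 5 + 2 + 2 + 5
= 14


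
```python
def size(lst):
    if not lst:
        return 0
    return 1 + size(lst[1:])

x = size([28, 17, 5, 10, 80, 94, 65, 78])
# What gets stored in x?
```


size([28, 17, 5, 10, 80, 94, 65, 78])
= 1 + size([17, 5, 10, 80, 94, 65, 78])
= 1 + 1 + size([5, 10, 80, 94, 65, 78])
= 1 + 1 + 1 + size([10, 80, 94, 65, 78])
= 1 + 1 + 1 + 1 + size([80, 94, 65, 78])
= 1 + 1 + 1 + 1 + 1 + size([94, 65, 78])
= 1 + 1 + 1 + 1 + 1 + 1 + size([65, 78])
= 1 + 1 + 1 + 1 + 1 + 1 + 1 + size([78])
= 1 + 1 + 1 + 1 + 1 + 1 + 1 + 1 + size([])
= 1 + 1 + 1 + 1 + 1 + 1 + 1 + 1 + 0
= 8
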